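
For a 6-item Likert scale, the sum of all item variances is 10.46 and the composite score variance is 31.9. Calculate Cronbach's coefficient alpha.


alpha = (k/(k-1)) * (1 - sum(si^2)/s_total^2)
= (6/5) * (1 - 10.46/31.9)
alpha = 0.8065

0.8065


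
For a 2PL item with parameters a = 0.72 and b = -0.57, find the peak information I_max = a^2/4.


For 2PL, max info at theta = b = -0.57
I_max = a^2 / 4 = 0.72^2 / 4
= 0.5184 / 4
I_max = 0.1296

0.1296


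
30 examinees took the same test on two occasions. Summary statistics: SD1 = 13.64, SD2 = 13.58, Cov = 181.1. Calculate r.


r = cov(X,Y) / (SD_X * SD_Y)
r = 181.1 / (13.64 * 13.58)
r = 181.1 / 185.2312
r = 0.9777

0.9777


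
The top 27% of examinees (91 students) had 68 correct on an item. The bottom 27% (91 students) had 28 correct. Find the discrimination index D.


p_upper = 68/91 = 0.7473
p_lower = 28/91 = 0.3077
D = 0.7473 - 0.3077 = 0.4396

0.4396


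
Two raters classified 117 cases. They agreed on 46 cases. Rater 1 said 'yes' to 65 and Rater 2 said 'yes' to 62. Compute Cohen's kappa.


P_o = 46/117 = 0.393162
P_e = (65*62 + 52*55) / 13689 = 0.503324
kappa = (P_o - P_e) / (1 - P_e)
kappa = (0.393162 - 0.503324) / (1 - 0.503324)
kappa = -0.2218

-0.2218


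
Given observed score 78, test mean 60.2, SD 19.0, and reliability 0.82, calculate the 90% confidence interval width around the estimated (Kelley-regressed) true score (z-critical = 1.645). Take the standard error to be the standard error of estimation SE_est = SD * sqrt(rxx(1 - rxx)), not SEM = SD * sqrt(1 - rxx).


True score estimate = 0.82*78 + 0.18*60.2 = 74.796
SE_est = SD * sqrt(rxx * (1 - rxx)) = 19.0 * sqrt(0.82 * 0.18) = 19.0 * sqrt(0.1476) = 7.299562
CI = T_est +/- z * SE_est, so width = 2 * z * SE_est = 2 * 1.645 * 7.299562
Width = 24.0156

24.0156


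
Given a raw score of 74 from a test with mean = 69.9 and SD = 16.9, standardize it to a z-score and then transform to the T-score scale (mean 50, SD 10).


z = (X - mean) / SD = (74 - 69.9) / 16.9
z = 4.1 / 16.9
z = 0.2426
T-score = T = 50 + 10z
Carry z at full precision (z = 4.1 / 16.9) into the conversion:
T-score = 50 + 10 * (4.1 / 16.9) = 50 + 41 / 16.9
T-score = 50 + 2.426
T-score = 52.426

52.426


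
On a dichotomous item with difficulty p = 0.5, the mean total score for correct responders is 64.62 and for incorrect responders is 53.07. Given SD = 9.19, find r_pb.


q = 1 - p = 0.5
rpb = ((M1 - M0) / SD) * sqrt(p * q)
rpb = ((64.62 - 53.07) / 9.19) * sqrt(0.5 * 0.5)
rpb = 0.6284

0.6284


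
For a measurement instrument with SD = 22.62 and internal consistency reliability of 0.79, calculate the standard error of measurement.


SEM = SD * sqrt(1 - rxx)
SEM = 22.62 * sqrt(1 - 0.79)
SEM = 22.62 * sqrt(0.21) = 22.62 * 0.458258
SEM = 10.3658

10.3658


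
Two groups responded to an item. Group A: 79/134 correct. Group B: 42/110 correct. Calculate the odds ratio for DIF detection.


Odds_A = 79/55 = 1.4364
Odds_B = 42/68 = 0.6176
OR = Odds_A / Odds_B = 1.4364 / 0.6176
Exactly, OR = (79 * 68) / (55 * 42) = 5372 / 2310
OR = 2.3255

2.3255


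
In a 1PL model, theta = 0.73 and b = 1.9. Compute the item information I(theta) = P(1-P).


P = 1/(1+exp(-(0.73-1.9))) = 0.2369
I = P*(1-P) = 0.2369 * 0.7631
I = 0.1808

0.1808


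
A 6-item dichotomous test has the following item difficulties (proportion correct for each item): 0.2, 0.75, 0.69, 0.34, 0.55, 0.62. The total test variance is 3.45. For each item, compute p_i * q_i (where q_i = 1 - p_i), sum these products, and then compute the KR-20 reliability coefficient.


For each item, compute p_i * q_i:
  Item 1: 0.2 * 0.8 = 0.16
  Item 2: 0.75 * 0.25 = 0.1875
  Item 3: 0.69 * 0.31 = 0.2139
  Item 4: 0.34 * 0.66 = 0.2244
  Item 5: 0.55 * 0.45 = 0.2475
  Item 6: 0.62 * 0.38 = 0.2356
Sum(p_i * q_i) = 0.16 + 0.1875 + 0.2139 + 0.2244 + 0.2475 + 0.2356 = 1.2689
KR-20 = (k/(k-1)) * (1 - Sum(p_i*q_i) / Var_total)
= (6/5) * (1 - 1.2689/3.45)
= 1.2 * 0.6322
KR-20 = 0.7586

0.7586


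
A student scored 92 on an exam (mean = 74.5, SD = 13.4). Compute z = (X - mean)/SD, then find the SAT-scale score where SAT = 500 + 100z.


z = (X - mean) / SD = (92 - 74.5) / 13.4
z = 17.5 / 13.4
z = 1.306
SAT-scale = SAT = 500 + 100z
Carry z at full precision (z = 17.5 / 13.4) into the conversion:
SAT-scale = 500 + 100 * (17.5 / 13.4) = 500 + 1750 / 13.4
SAT-scale = 500 + 130.597
SAT-scale = 630.597

630.597


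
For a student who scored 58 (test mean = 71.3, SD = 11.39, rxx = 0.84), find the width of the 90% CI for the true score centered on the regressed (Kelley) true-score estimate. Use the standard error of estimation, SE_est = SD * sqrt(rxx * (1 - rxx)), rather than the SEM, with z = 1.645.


True score estimate = 0.84*58 + 0.16*71.3 = 60.128
SE_est = SD * sqrt(rxx * (1 - rxx)) = 11.39 * sqrt(0.84 * 0.16) = 11.39 * sqrt(0.1344) = 4.175643
CI = T_est +/- z * SE_est, so width = 2 * z * SE_est = 2 * 1.645 * 4.175643
Width = 13.7379

13.7379


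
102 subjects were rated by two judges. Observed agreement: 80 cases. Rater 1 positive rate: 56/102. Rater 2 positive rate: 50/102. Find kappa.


P_o = 80/102 = 0.784314
P_e = (56*50 + 46*52) / 10404 = 0.499039
kappa = (P_o - P_e) / (1 - P_e)
kappa = (0.784314 - 0.499039) / (1 - 0.499039)
kappa = 0.5695

0.5695


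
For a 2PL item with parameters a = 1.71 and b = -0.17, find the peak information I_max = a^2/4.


For 2PL, max info at theta = b = -0.17
I_max = a^2 / 4 = 1.71^2 / 4
= 2.9241 / 4
I_max = 0.731

0.731


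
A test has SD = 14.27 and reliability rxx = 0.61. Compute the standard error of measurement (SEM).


SEM = SD * sqrt(1 - rxx)
SEM = 14.27 * sqrt(1 - 0.61)
SEM = 14.27 * sqrt(0.39) = 14.27 * 0.6245
SEM = 8.9116

8.9116


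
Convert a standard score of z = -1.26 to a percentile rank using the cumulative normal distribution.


CDF(z) = 0.5 * (1 + erf(z/sqrt(2)))
erf(-0.891) = -0.7923
CDF = 0.1038
Percentile rank = 0.1038 * 100 = 10.38

10.38


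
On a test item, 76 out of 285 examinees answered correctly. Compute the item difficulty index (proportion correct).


Item difficulty p = number correct / total examinees
p = 76 / 285
p = 0.2667

0.2667


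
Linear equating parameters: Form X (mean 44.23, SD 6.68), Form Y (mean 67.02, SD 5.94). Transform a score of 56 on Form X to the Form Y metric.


slope = SD_Y / SD_X = 5.94 / 6.68 ~ 0.8892
intercept = mean_Y - slope * mean_X = 67.02 - (5.94 / 6.68) * 44.23 ~ 27.6897
Y = slope * X + intercept. To avoid rounding drift from the rounded slope/intercept, evaluate the equivalent form Y = mean_Y + SD_Y * (X - mean_X) / SD_X at full precision:
Y = 67.02 + 5.94 * (56 - 44.23) / 6.68
Y = 67.02 + 5.94 * 11.77 / 6.68
Y = 67.02 + 69.9138 / 6.68
Y = 67.02 + 10.4661
Y = 77.4861

77.4861


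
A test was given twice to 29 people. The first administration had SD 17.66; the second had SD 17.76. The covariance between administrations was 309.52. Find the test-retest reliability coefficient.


r = cov(X,Y) / (SD_X * SD_Y)
r = 309.52 / (17.66 * 17.76)
r = 309.52 / 313.6416
r = 0.9869

0.9869


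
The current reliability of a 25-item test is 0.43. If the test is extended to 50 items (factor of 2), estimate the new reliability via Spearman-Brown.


r_new = (n * rxx) / (1 + (n-1) * rxx)
r_new = (2 * 0.43) / (1 + 1 * 0.43)
r_new = 0.86 / 1.43
r_new = 0.6014

0.6014


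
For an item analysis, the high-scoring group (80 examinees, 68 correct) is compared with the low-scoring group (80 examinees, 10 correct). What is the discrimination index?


p_upper = 68/80 = 0.85
p_lower = 10/80 = 0.125
D = 0.85 - 0.125 = 0.725

0.725


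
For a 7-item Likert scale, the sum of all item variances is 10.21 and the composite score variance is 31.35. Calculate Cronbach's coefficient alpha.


alpha = (k/(k-1)) * (1 - sum(si^2)/s_total^2)
= (7/6) * (1 - 10.21/31.35)
alpha = 0.7867

0.7867


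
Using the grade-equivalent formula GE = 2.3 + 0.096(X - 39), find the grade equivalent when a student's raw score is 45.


raw - median = 45 - 39 = 6
slope * diff = 0.096 * 6 = 0.576
GE = 2.3 + 0.576
GE = 2.876

2.876


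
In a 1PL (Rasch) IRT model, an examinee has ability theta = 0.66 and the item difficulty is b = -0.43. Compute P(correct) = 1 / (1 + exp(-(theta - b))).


theta - b = 0.66 - -0.43 = 1.09
exp(-(theta - b)) = exp(-1.09) = 0.3362
P = 1 / (1 + 0.3362)
P = 0.7484

0.7484


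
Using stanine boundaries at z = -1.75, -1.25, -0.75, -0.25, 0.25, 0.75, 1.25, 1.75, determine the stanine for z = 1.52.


Stanine boundaries: [-1.75, -1.25, -0.75, -0.25, 0.25, 0.75, 1.25, 1.75]
z = 1.52
Check each boundary:
  z >= -1.75 -> could be stanine 2
  z >= -1.25 -> could be stanine 3
  z >= -0.75 -> could be stanine 4
  z >= -0.25 -> could be stanine 5
  z >= 0.25 -> could be stanine 6
  z >= 0.75 -> could be stanine 7
  z >= 1.25 -> could be stanine 8
  z < 1.75
Highest qualifying boundary gives stanine = 8

8


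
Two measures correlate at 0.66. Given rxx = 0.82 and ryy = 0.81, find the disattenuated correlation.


r_corrected = rxy / sqrt(rxx * ryy)
= 0.66 / sqrt(0.82 * 0.81)
= 0.66 / sqrt(0.6642)
= 0.66 / 0.814985
r_corrected = 0.8098

0.8098


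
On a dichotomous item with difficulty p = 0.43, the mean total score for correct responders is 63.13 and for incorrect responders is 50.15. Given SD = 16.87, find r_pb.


q = 1 - p = 0.57
rpb = ((M1 - M0) / SD) * sqrt(p * q)
rpb = ((63.13 - 50.15) / 16.87) * sqrt(0.43 * 0.57)
rpb = 0.3809

0.3809


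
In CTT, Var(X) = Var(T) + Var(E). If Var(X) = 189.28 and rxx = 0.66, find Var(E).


var_true = rxx * var_obs = 0.66 * 189.28 = 124.9248
var_error = var_obs - var_true
var_error = 189.28 - 124.9248
var_error = 64.3552

64.3552


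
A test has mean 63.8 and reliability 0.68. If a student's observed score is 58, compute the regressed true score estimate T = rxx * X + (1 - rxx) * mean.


T_est = rxx * X + (1 - rxx) * mean
T_est = 0.68 * 58 + 0.32 * 63.8
T_est = 39.44 + 20.416
T_est = 59.856

59.856


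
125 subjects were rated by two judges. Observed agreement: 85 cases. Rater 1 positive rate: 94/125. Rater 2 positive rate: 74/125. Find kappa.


P_o = 85/125 = 0.68
P_e = (94*74 + 31*51) / 15625 = 0.546368
kappa = (P_o - P_e) / (1 - P_e)
kappa = (0.68 - 0.546368) / (1 - 0.546368)
kappa = 0.2946

0.2946


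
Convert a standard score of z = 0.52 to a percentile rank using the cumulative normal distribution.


CDF(z) = 0.5 * (1 + erf(z/sqrt(2)))
erf(0.3677) = 0.3969
CDF = 0.6985
Percentile rank = 0.6985 * 100 = 69.85

69.85


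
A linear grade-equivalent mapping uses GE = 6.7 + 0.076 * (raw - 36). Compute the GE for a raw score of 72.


raw - median = 72 - 36 = 36
slope * diff = 0.076 * 36 = 2.736
GE = 6.7 + 2.736
GE = 9.436

9.436


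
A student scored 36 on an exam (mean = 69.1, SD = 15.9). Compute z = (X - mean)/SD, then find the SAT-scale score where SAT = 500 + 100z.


z = (X - mean) / SD = (36 - 69.1) / 15.9
z = -33.1 / 15.9
z = -2.0818
SAT-scale = SAT = 500 + 100z
Carry z at full precision (z = -33.1 / 15.9) into the conversion:
SAT-scale = 500 + 100 * (-33.1 / 15.9) = 500 + -3310 / 15.9
SAT-scale = 500 + -208.1761
SAT-scale = 291.8239

291.8239


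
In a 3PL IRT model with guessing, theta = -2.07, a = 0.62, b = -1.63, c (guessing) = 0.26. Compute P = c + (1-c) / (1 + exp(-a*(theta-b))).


logit = 0.62*(-2.07 - -1.63) = -0.2728
P* = 1/(1 + exp(--0.2728)) = 0.4322
P = 0.26 + (1 - 0.26) * 0.4322
P = 0.5798

0.5798


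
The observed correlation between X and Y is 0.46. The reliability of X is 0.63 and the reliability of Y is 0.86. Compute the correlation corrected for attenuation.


r_corrected = rxy / sqrt(rxx * ryy)
= 0.46 / sqrt(0.63 * 0.86)
= 0.46 / sqrt(0.5418)
= 0.46 / 0.736071
r_corrected = 0.6249

0.6249


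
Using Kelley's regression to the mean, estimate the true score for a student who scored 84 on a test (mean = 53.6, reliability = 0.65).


T_est = rxx * X + (1 - rxx) * mean
T_est = 0.65 * 84 + 0.35 * 53.6
T_est = 54.6 + 18.76
T_est = 73.36

73.36


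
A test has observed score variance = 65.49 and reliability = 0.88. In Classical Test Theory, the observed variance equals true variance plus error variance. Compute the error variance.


var_true = rxx * var_obs = 0.88 * 65.49 = 57.6312
var_error = var_obs - var_true
var_error = 65.49 - 57.6312
var_error = 7.8588

7.8588


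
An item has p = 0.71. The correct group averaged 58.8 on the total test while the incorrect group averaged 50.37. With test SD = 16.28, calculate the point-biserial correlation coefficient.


q = 1 - p = 0.29
rpb = ((M1 - M0) / SD) * sqrt(p * q)
rpb = ((58.8 - 50.37) / 16.28) * sqrt(0.71 * 0.29)
rpb = 0.235

0.235


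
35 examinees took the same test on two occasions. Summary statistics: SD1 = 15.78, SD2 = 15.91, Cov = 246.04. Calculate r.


r = cov(X,Y) / (SD_X * SD_Y)
r = 246.04 / (15.78 * 15.91)
r = 246.04 / 251.0598
r = 0.98

0.98


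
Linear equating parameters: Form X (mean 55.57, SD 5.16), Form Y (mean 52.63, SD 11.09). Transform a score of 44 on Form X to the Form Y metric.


slope = SD_Y / SD_X = 11.09 / 5.16 ~ 2.1492
intercept = mean_Y - slope * mean_X = 52.63 - (11.09 / 5.16) * 55.57 ~ -66.8024
Y = slope * X + intercept. To avoid rounding drift from the rounded slope/intercept, evaluate the equivalent form Y = mean_Y + SD_Y * (X - mean_X) / SD_X at full precision:
Y = 52.63 + 11.09 * (44 - 55.57) / 5.16
Y = 52.63 - 11.09 * 11.57 / 5.16
Y = 52.63 - 128.3113 / 5.16
Y = 52.63 - 24.8665
Y = 27.7635

27.7635


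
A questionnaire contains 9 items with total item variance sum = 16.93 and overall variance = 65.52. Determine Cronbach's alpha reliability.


alpha = (k/(k-1)) * (1 - sum(si^2)/s_total^2)
= (9/8) * (1 - 16.93/65.52)
alpha = 0.8343

0.8343


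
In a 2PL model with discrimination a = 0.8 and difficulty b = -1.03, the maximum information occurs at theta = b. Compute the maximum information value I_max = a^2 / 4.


For 2PL, max info at theta = b = -1.03
I_max = a^2 / 4 = 0.8^2 / 4
= 0.64 / 4
I_max = 0.16

0.16


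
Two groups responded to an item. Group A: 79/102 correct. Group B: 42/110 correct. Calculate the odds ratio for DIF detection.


Odds_A = 79/23 = 3.4348
Odds_B = 42/68 = 0.6176
OR = Odds_A / Odds_B = 3.4348 / 0.6176
Exactly, OR = (79 * 68) / (23 * 42) = 5372 / 966
OR = 5.5611

5.5611


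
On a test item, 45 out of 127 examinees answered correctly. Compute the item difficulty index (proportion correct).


Item difficulty p = number correct / total examinees
p = 45 / 127
p = 0.3543

0.3543


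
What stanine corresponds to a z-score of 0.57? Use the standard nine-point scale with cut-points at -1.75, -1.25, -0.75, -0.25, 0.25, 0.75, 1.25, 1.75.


Stanine boundaries: [-1.75, -1.25, -0.75, -0.25, 0.25, 0.75, 1.25, 1.75]
z = 0.57
Check each boundary:
  z >= -1.75 -> could be stanine 2
  z >= -1.25 -> could be stanine 3
  z >= -0.75 -> could be stanine 4
  z >= -0.25 -> could be stanine 5
  z >= 0.25 -> could be stanine 6
  z < 0.75
  z < 1.25
  z < 1.75
Highest qualifying boundary gives stanine = 6

6


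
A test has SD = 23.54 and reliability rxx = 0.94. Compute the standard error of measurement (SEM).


SEM = SD * sqrt(1 - rxx)
SEM = 23.54 * sqrt(1 - 0.94)
SEM = 23.54 * sqrt(0.06) = 23.54 * 0.244949
SEM = 5.7661

5.7661


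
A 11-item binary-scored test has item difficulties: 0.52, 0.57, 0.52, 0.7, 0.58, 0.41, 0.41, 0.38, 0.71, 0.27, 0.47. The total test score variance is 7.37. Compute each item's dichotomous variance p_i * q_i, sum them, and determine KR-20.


For each item, compute p_i * q_i:
  Item 1: 0.52 * 0.48 = 0.2496
  Item 2: 0.57 * 0.43 = 0.2451
  Item 3: 0.52 * 0.48 = 0.2496
  Item 4: 0.7 * 0.3 = 0.21
  Item 5: 0.58 * 0.42 = 0.2436
  Item 6: 0.41 * 0.59 = 0.2419
  Item 7: 0.41 * 0.59 = 0.2419
  Item 8: 0.38 * 0.62 = 0.2356
  Item 9: 0.71 * 0.29 = 0.2059
  Item 10: 0.27 * 0.73 = 0.1971
  Item 11: 0.47 * 0.53 = 0.2491
Sum(p_i * q_i) = 0.2496 + 0.2451 + 0.2496 + 0.21 + 0.2436 + 0.2419 + 0.2419 + 0.2356 + 0.2059 + 0.1971 + 0.2491 = 2.5694
KR-20 = (k/(k-1)) * (1 - Sum(p_i*q_i) / Var_total)
= (11/10) * (1 - 2.5694/7.37)
= 1.1 * 0.6514
KR-20 = 0.7165

0.7165


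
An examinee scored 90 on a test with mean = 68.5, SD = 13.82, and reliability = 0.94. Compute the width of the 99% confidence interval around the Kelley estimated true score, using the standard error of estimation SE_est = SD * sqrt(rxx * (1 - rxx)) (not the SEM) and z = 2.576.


True score estimate = 0.94*90 + 0.06*68.5 = 88.71
SE_est = SD * sqrt(rxx * (1 - rxx)) = 13.82 * sqrt(0.94 * 0.06) = 13.82 * sqrt(0.0564) = 3.282068
CI = T_est +/- z * SE_est, so width = 2 * z * SE_est = 2 * 2.576 * 3.282068
Width = 16.9092

16.9092


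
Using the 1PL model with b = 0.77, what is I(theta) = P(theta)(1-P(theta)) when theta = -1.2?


P = 1/(1+exp(-(-1.2-0.77))) = 0.1224
I = P*(1-P) = 0.1224 * 0.8776
I = 0.1074

0.1074


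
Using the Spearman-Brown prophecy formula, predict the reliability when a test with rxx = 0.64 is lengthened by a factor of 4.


r_new = (n * rxx) / (1 + (n-1) * rxx)
r_new = (4 * 0.64) / (1 + 3 * 0.64)
r_new = 2.56 / 2.92
r_new = 0.8767

0.8767


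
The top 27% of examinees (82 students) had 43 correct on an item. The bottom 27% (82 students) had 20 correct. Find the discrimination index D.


p_upper = 43/82 = 0.5244
p_lower = 20/82 = 0.2439
D = 0.5244 - 0.2439 = 0.2805

0.2805


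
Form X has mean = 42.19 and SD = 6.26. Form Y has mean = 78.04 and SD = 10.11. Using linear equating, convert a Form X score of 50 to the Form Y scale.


slope = SD_Y / SD_X = 10.11 / 6.26 ~ 1.615
intercept = mean_Y - slope * mean_X = 78.04 - (10.11 / 6.26) * 42.19 ~ 9.9025
Y = slope * X + intercept. To avoid rounding drift from the rounded slope/intercept, evaluate the equivalent form Y = mean_Y + SD_Y * (X - mean_X) / SD_X at full precision:
Y = 78.04 + 10.11 * (50 - 42.19) / 6.26
Y = 78.04 + 10.11 * 7.81 / 6.26
Y = 78.04 + 78.9591 / 6.26
Y = 78.04 + 12.6133
Y = 90.6533

90.6533


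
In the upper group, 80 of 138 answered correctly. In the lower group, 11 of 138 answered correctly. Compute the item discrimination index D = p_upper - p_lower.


p_upper = 80/138 = 0.5797
p_lower = 11/138 = 0.0797
D = 0.5797 - 0.0797 = 0.5

0.5


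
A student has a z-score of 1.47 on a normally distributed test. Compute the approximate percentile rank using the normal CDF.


CDF(z) = 0.5 * (1 + erf(z/sqrt(2)))
erf(1.0394) = 0.8584
CDF = 0.9292
Percentile rank = 0.9292 * 100 = 92.92

92.92


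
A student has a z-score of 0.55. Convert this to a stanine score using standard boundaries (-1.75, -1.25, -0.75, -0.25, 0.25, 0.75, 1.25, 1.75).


Stanine boundaries: [-1.75, -1.25, -0.75, -0.25, 0.25, 0.75, 1.25, 1.75]
z = 0.55
Check each boundary:
  z >= -1.75 -> could be stanine 2
  z >= -1.25 -> could be stanine 3
  z >= -0.75 -> could be stanine 4
  z >= -0.25 -> could be stanine 5
  z >= 0.25 -> could be stanine 6
  z < 0.75
  z < 1.25
  z < 1.75
Highest qualifying boundary gives stanine = 6

6


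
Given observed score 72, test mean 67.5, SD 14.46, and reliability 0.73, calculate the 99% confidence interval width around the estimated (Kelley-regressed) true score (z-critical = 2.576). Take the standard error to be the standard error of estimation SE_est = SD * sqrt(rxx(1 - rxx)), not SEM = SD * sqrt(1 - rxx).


True score estimate = 0.73*72 + 0.27*67.5 = 70.785
SE_est = SD * sqrt(rxx * (1 - rxx)) = 14.46 * sqrt(0.73 * 0.27) = 14.46 * sqrt(0.1971) = 6.419654
CI = T_est +/- z * SE_est, so width = 2 * z * SE_est = 2 * 2.576 * 6.419654
Width = 33.0741

33.0741


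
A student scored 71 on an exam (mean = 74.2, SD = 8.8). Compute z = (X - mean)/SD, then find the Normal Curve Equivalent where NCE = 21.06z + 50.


z = (X - mean) / SD = (71 - 74.2) / 8.8
z = -3.2 / 8.8
z = -0.3636
NCE = NCE = 21.06z + 50
Carry z at full precision (z = -3.2 / 8.8) into the conversion:
NCE = 21.06 * (-3.2 / 8.8) + 50 = -67.392 / 8.8 + 50
NCE = -7.6582 + 50
NCE = 42.3418

42.3418


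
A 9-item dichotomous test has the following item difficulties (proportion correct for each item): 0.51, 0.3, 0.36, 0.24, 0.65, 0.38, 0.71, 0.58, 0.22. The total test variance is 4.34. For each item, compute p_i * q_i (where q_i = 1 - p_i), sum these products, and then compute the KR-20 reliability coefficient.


For each item, compute p_i * q_i:
  Item 1: 0.51 * 0.49 = 0.2499
  Item 2: 0.3 * 0.7 = 0.21
  Item 3: 0.36 * 0.64 = 0.2304
  Item 4: 0.24 * 0.76 = 0.1824
  Item 5: 0.65 * 0.35 = 0.2275
  Item 6: 0.38 * 0.62 = 0.2356
  Item 7: 0.71 * 0.29 = 0.2059
  Item 8: 0.58 * 0.42 = 0.2436
  Item 9: 0.22 * 0.78 = 0.1716
Sum(p_i * q_i) = 0.2499 + 0.21 + 0.2304 + 0.1824 + 0.2275 + 0.2356 + 0.2059 + 0.2436 + 0.1716 = 1.9569
KR-20 = (k/(k-1)) * (1 - Sum(p_i*q_i) / Var_total)
= (9/8) * (1 - 1.9569/4.34)
= 1.125 * 0.5491
KR-20 = 0.6177

0.6177


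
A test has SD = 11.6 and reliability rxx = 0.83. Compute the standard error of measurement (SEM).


SEM = SD * sqrt(1 - rxx)
SEM = 11.6 * sqrt(1 - 0.83)
SEM = 11.6 * sqrt(0.17) = 11.6 * 0.412311
SEM = 4.7828

4.7828


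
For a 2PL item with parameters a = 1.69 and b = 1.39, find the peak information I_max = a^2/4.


For 2PL, max info at theta = b = 1.39
I_max = a^2 / 4 = 1.69^2 / 4
= 2.8561 / 4
I_max = 0.714

0.714


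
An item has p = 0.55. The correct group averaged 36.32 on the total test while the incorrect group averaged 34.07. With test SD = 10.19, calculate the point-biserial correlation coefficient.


q = 1 - p = 0.45
rpb = ((M1 - M0) / SD) * sqrt(p * q)
rpb = ((36.32 - 34.07) / 10.19) * sqrt(0.55 * 0.45)
rpb = 0.1098

0.1098


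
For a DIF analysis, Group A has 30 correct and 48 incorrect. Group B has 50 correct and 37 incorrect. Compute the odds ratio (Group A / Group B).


Odds_A = 30/48 = 0.625
Odds_B = 50/37 = 1.3514
OR = Odds_A / Odds_B = 0.625 / 1.3514
Exactly, OR = (30 * 37) / (48 * 50) = 1110 / 2400
OR = 0.4625

0.4625


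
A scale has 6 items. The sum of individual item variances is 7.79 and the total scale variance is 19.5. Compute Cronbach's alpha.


alpha = (k/(k-1)) * (1 - sum(si^2)/s_total^2)
= (6/5) * (1 - 7.79/19.5)
alpha = 0.7206

0.7206


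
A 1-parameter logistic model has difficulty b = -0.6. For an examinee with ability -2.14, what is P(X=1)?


theta - b = -2.14 - -0.6 = -1.54
exp(-(theta - b)) = exp(1.54) = 4.6646
P = 1 / (1 + 4.6646)
P = 0.1765

0.1765


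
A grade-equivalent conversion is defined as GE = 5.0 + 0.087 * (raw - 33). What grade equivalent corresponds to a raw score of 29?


raw - median = 29 - 33 = -4
slope * diff = 0.087 * -4 = -0.348
GE = 5.0 + -0.348
GE = 4.652

4.652


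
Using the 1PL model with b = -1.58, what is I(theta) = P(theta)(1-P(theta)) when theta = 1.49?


P = 1/(1+exp(-(1.49--1.58))) = 0.9556
I = P*(1-P) = 0.9556 * 0.0444
I = 0.0424

0.0424


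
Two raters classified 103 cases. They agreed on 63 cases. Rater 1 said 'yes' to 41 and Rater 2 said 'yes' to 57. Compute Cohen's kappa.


P_o = 63/103 = 0.61165
P_e = (41*57 + 62*46) / 10609 = 0.489113
kappa = (P_o - P_e) / (1 - P_e)
kappa = (0.61165 - 0.489113) / (1 - 0.489113)
kappa = 0.2399

0.2399


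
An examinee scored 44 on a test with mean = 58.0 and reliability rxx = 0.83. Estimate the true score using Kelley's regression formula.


T_est = rxx * X + (1 - rxx) * mean
T_est = 0.83 * 44 + 0.17 * 58.0
T_est = 36.52 + 9.86
T_est = 46.38

46.38


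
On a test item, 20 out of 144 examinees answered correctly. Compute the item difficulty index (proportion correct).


Item difficulty p = number correct / total examinees
p = 20 / 144
p = 0.1389

0.1389


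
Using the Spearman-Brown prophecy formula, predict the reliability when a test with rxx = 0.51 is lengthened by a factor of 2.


r_new = (n * rxx) / (1 + (n-1) * rxx)
r_new = (2 * 0.51) / (1 + 1 * 0.51)
r_new = 1.02 / 1.51
r_new = 0.6755

0.6755


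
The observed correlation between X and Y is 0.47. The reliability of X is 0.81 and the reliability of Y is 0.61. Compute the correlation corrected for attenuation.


r_corrected = rxy / sqrt(rxx * ryy)
= 0.47 / sqrt(0.81 * 0.61)
= 0.47 / sqrt(0.4941)
= 0.47 / 0.702922
r_corrected = 0.6686

0.6686


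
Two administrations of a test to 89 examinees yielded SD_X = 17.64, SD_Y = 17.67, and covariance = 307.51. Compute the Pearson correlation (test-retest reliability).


r = cov(X,Y) / (SD_X * SD_Y)
r = 307.51 / (17.64 * 17.67)
r = 307.51 / 311.6988
r = 0.9866

0.9866


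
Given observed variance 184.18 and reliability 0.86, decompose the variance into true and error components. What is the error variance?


var_true = rxx * var_obs = 0.86 * 184.18 = 158.3948
var_error = var_obs - var_true
var_error = 184.18 - 158.3948
var_error = 25.7852

25.7852


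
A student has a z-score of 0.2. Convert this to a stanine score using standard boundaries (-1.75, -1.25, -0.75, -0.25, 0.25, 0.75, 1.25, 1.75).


Stanine boundaries: [-1.75, -1.25, -0.75, -0.25, 0.25, 0.75, 1.25, 1.75]
z = 0.2
Check each boundary:
  z >= -1.75 -> could be stanine 2
  z >= -1.25 -> could be stanine 3
  z >= -0.75 -> could be stanine 4
  z >= -0.25 -> could be stanine 5
  z < 0.25
  z < 0.75
  z < 1.25
  z < 1.75
Highest qualifying boundary gives stanine = 5

5


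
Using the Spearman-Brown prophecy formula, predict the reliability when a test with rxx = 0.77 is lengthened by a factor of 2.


r_new = (n * rxx) / (1 + (n-1) * rxx)
r_new = (2 * 0.77) / (1 + 1 * 0.77)
r_new = 1.54 / 1.77
r_new = 0.8701

0.8701


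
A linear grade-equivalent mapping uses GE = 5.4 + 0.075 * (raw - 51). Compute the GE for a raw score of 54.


raw - median = 54 - 51 = 3
slope * diff = 0.075 * 3 = 0.225
GE = 5.4 + 0.225
GE = 5.625

5.625


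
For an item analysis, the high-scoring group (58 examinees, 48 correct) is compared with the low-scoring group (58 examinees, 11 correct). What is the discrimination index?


p_upper = 48/58 = 0.8276
p_lower = 11/58 = 0.1897
D = 0.8276 - 0.1897 = 0.6379

0.6379


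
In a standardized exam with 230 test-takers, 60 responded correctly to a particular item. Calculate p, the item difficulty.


Item difficulty p = number correct / total examinees
p = 60 / 230
p = 0.2609

0.2609


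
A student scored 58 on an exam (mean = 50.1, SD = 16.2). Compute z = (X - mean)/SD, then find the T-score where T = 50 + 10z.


z = (X - mean) / SD = (58 - 50.1) / 16.2
z = 7.9 / 16.2
z = 0.4877
T-score = T = 50 + 10z
Carry z at full precision (z = 7.9 / 16.2) into the conversion:
T-score = 50 + 10 * (7.9 / 16.2) = 50 + 79 / 16.2
T-score = 50 + 4.8765
T-score = 54.8765

54.8765


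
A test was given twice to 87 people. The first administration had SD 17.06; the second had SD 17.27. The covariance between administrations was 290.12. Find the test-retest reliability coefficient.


r = cov(X,Y) / (SD_X * SD_Y)
r = 290.12 / (17.06 * 17.27)
r = 290.12 / 294.6262
r = 0.9847

0.9847


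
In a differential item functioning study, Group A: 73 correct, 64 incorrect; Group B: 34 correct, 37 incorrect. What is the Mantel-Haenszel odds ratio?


Odds_A = 73/64 = 1.1406
Odds_B = 34/37 = 0.9189
OR = Odds_A / Odds_B = 1.1406 / 0.9189
Exactly, OR = (73 * 37) / (64 * 34) = 2701 / 2176
OR = 1.2413

1.2413


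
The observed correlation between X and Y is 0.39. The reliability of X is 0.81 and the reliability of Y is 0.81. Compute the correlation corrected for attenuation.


r_corrected = rxy / sqrt(rxx * ryy)
= 0.39 / sqrt(0.81 * 0.81)
= 0.39 / sqrt(0.6561)
= 0.39 / 0.81
r_corrected = 0.4815

0.4815


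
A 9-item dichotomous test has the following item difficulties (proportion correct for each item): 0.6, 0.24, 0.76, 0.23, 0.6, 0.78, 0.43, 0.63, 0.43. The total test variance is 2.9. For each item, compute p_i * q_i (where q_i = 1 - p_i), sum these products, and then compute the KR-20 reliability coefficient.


For each item, compute p_i * q_i:
  Item 1: 0.6 * 0.4 = 0.24
  Item 2: 0.24 * 0.76 = 0.1824
  Item 3: 0.76 * 0.24 = 0.1824
  Item 4: 0.23 * 0.77 = 0.1771
  Item 5: 0.6 * 0.4 = 0.24
  Item 6: 0.78 * 0.22 = 0.1716
  Item 7: 0.43 * 0.57 = 0.2451
  Item 8: 0.63 * 0.37 = 0.2331
  Item 9: 0.43 * 0.57 = 0.2451
Sum(p_i * q_i) = 0.24 + 0.1824 + 0.1824 + 0.1771 + 0.24 + 0.1716 + 0.2451 + 0.2331 + 0.2451 = 1.9168
KR-20 = (k/(k-1)) * (1 - Sum(p_i*q_i) / Var_total)
= (9/8) * (1 - 1.9168/2.9)
= 1.125 * 0.339
KR-20 = 0.3814

0.3814


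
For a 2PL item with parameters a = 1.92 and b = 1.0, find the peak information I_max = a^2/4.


For 2PL, max info at theta = b = 1.0
I_max = a^2 / 4 = 1.92^2 / 4
= 3.6864 / 4
I_max = 0.9216

0.9216


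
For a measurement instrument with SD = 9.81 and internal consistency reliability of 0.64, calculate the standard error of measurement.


SEM = SD * sqrt(1 - rxx)
SEM = 9.81 * sqrt(1 - 0.64)
SEM = 9.81 * sqrt(0.36) = 9.81 * 0.6
SEM = 5.886

5.886


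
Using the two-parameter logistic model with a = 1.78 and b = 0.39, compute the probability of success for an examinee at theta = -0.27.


a*(theta - b) = 1.78 * (-0.27 - 0.39) = -1.1748
exp(--1.1748) = 3.2375
P = 1 / (1 + 3.2375)
P = 0.236

0.236


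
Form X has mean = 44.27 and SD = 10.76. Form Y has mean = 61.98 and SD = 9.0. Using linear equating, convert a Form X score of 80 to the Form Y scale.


slope = SD_Y / SD_X = 9.0 / 10.76 ~ 0.8364
intercept = mean_Y - slope * mean_X = 61.98 - (9.0 / 10.76) * 44.27 ~ 24.9512
Y = slope * X + intercept. To avoid rounding drift from the rounded slope/intercept, evaluate the equivalent form Y = mean_Y + SD_Y * (X - mean_X) / SD_X at full precision:
Y = 61.98 + 9.0 * (80 - 44.27) / 10.76
Y = 61.98 + 9.0 * 35.73 / 10.76
Y = 61.98 + 321.57 / 10.76
Y = 61.98 + 29.8857
Y = 91.8657

91.8657


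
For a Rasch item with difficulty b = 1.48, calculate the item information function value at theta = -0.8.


P = 1/(1+exp(-(-0.8-1.48))) = 0.0928
I = P*(1-P) = 0.0928 * 0.9072
I = 0.0842

0.0842


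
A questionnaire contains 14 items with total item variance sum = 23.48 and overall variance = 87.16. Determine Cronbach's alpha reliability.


alpha = (k/(k-1)) * (1 - sum(si^2)/s_total^2)
= (14/13) * (1 - 23.48/87.16)
alpha = 0.7868

0.7868


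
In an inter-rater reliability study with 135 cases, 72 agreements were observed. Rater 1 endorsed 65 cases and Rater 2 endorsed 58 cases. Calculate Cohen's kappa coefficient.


P_o = 72/135 = 0.533333
P_e = (65*58 + 70*77) / 18225 = 0.502606
kappa = (P_o - P_e) / (1 - P_e)
kappa = (0.533333 - 0.502606) / (1 - 0.502606)
kappa = 0.0618

0.0618


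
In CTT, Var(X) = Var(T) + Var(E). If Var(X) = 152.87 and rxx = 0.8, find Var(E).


var_true = rxx * var_obs = 0.8 * 152.87 = 122.296
var_error = var_obs - var_true
var_error = 152.87 - 122.296
var_error = 30.574

30.574


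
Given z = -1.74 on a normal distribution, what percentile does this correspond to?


CDF(z) = 0.5 * (1 + erf(z/sqrt(2)))
erf(-1.2304) = -0.9181
CDF = 0.0409
Percentile rank = 0.0409 * 100 = 4.09

4.09


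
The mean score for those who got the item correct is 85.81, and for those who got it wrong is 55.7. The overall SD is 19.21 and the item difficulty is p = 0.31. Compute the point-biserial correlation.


q = 1 - p = 0.69
rpb = ((M1 - M0) / SD) * sqrt(p * q)
rpb = ((85.81 - 55.7) / 19.21) * sqrt(0.31 * 0.69)
rpb = 0.7249

0.7249


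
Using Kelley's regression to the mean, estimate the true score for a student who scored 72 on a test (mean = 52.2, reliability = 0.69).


T_est = rxx * X + (1 - rxx) * mean
T_est = 0.69 * 72 + 0.31 * 52.2
T_est = 49.68 + 16.182
T_est = 65.862

65.862


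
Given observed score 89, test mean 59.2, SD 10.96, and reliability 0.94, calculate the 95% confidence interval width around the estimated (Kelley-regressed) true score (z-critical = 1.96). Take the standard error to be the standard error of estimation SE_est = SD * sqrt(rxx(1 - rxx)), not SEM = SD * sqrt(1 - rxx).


True score estimate = 0.94*89 + 0.06*59.2 = 87.212
SE_est = SD * sqrt(rxx * (1 - rxx)) = 10.96 * sqrt(0.94 * 0.06) = 10.96 * sqrt(0.0564) = 2.602856
CI = T_est +/- z * SE_est, so width = 2 * z * SE_est = 2 * 1.96 * 2.602856
Width = 10.2032

10.2032


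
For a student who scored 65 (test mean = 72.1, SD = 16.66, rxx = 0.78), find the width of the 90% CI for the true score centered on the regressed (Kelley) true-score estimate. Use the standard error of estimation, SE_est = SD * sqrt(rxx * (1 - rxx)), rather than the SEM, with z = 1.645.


True score estimate = 0.78*65 + 0.22*72.1 = 66.562
SE_est = SD * sqrt(rxx * (1 - rxx)) = 16.66 * sqrt(0.78 * 0.22) = 16.66 * sqrt(0.1716) = 6.901343
CI = T_est +/- z * SE_est, so width = 2 * z * SE_est = 2 * 1.645 * 6.901343
Width = 22.7054

22.7054


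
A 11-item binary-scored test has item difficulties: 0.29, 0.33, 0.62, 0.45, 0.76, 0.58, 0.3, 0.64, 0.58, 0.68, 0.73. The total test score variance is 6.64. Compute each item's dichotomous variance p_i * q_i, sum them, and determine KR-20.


For each item, compute p_i * q_i:
  Item 1: 0.29 * 0.71 = 0.2059
  Item 2: 0.33 * 0.67 = 0.2211
  Item 3: 0.62 * 0.38 = 0.2356
  Item 4: 0.45 * 0.55 = 0.2475
  Item 5: 0.76 * 0.24 = 0.1824
  Item 6: 0.58 * 0.42 = 0.2436
  Item 7: 0.3 * 0.7 = 0.21
  Item 8: 0.64 * 0.36 = 0.2304
  Item 9: 0.58 * 0.42 = 0.2436
  Item 10: 0.68 * 0.32 = 0.2176
  Item 11: 0.73 * 0.27 = 0.1971
Sum(p_i * q_i) = 0.2059 + 0.2211 + 0.2356 + 0.2475 + 0.1824 + 0.2436 + 0.21 + 0.2304 + 0.2436 + 0.2176 + 0.1971 = 2.4348
KR-20 = (k/(k-1)) * (1 - Sum(p_i*q_i) / Var_total)
= (11/10) * (1 - 2.4348/6.64)
= 1.1 * 0.6333
KR-20 = 0.6966

0.6966


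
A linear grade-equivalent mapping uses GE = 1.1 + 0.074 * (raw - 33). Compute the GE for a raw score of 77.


raw - median = 77 - 33 = 44
slope * diff = 0.074 * 44 = 3.256
GE = 1.1 + 3.256
GE = 4.356

4.356


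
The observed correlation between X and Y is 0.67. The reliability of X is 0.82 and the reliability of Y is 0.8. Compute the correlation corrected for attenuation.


r_corrected = rxy / sqrt(rxx * ryy)
= 0.67 / sqrt(0.82 * 0.8)
= 0.67 / sqrt(0.656)
= 0.67 / 0.809938
r_corrected = 0.8272

0.8272


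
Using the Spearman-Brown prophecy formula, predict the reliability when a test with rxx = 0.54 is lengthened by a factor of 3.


r_new = (n * rxx) / (1 + (n-1) * rxx)
r_new = (3 * 0.54) / (1 + 2 * 0.54)
r_new = 1.62 / 2.08
r_new = 0.7788

0.7788


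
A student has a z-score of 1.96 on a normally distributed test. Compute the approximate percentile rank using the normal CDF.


CDF(z) = 0.5 * (1 + erf(z/sqrt(2)))
erf(1.3859) = 0.95
CDF = 0.975
Percentile rank = 0.975 * 100 = 97.5

97.5


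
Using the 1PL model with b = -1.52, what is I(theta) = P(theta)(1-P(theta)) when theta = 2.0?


P = 1/(1+exp(-(2.0--1.52))) = 0.9713
I = P*(1-P) = 0.9713 * 0.0287
I = 0.0279

0.0279


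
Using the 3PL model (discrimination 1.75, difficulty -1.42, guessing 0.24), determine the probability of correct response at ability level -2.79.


logit = 1.75*(-2.79 - -1.42) = -2.3975
P* = 1/(1 + exp(--2.3975)) = 0.0834
P = 0.24 + (1 - 0.24) * 0.0834
P = 0.3034

0.3034


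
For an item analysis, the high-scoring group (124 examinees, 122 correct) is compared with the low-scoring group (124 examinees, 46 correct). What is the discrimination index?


p_upper = 122/124 = 0.9839
p_lower = 46/124 = 0.371
D = 0.9839 - 0.371 = 0.6129

0.6129


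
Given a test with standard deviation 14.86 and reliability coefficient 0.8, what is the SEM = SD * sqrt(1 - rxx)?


SEM = SD * sqrt(1 - rxx)
SEM = 14.86 * sqrt(1 - 0.8)
SEM = 14.86 * sqrt(0.2) = 14.86 * 0.447214
SEM = 6.6456

6.6456


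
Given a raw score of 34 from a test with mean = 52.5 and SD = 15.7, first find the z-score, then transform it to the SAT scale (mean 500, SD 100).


z = (X - mean) / SD = (34 - 52.5) / 15.7
z = -18.5 / 15.7
z = -1.1783
SAT-scale = SAT = 500 + 100z
Carry z at full precision (z = -18.5 / 15.7) into the conversion:
SAT-scale = 500 + 100 * (-18.5 / 15.7) = 500 + -1850 / 15.7
SAT-scale = 500 + -117.8344
SAT-scale = 382.1656

382.1656


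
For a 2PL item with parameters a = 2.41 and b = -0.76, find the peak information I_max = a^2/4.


For 2PL, max info at theta = b = -0.76
I_max = a^2 / 4 = 2.41^2 / 4
= 5.8081 / 4
I_max = 1.452

1.452


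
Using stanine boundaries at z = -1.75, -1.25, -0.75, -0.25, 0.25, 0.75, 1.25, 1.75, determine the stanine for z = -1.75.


Stanine boundaries: [-1.75, -1.25, -0.75, -0.25, 0.25, 0.75, 1.25, 1.75]
z = -1.75
Check each boundary:
  z >= -1.75 -> could be stanine 2
  z < -1.25
  z < -0.75
  z < -0.25
  z < 0.25
  z < 0.75
  z < 1.25
  z < 1.75
Highest qualifying boundary gives stanine = 2

2


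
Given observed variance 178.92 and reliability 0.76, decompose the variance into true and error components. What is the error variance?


var_true = rxx * var_obs = 0.76 * 178.92 = 135.9792
var_error = var_obs - var_true
var_error = 178.92 - 135.9792
var_error = 42.9408

42.9408


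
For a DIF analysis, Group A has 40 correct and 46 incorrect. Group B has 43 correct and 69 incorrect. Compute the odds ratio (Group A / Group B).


Odds_A = 40/46 = 0.8696
Odds_B = 43/69 = 0.6232
OR = Odds_A / Odds_B = 0.8696 / 0.6232
Exactly, OR = (40 * 69) / (46 * 43) = 2760 / 1978
OR = 1.3953

1.3953


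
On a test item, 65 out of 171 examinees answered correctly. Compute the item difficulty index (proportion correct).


Item difficulty p = number correct / total examinees
p = 65 / 171
p = 0.3801

0.3801


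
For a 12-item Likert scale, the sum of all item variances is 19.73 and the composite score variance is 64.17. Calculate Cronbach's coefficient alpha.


alpha = (k/(k-1)) * (1 - sum(si^2)/s_total^2)
= (12/11) * (1 - 19.73/64.17)
alpha = 0.7555

0.7555


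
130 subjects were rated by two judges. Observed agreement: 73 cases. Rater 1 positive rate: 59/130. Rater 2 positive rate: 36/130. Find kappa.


P_o = 73/130 = 0.561538
P_e = (59*36 + 71*94) / 16900 = 0.520592
kappa = (P_o - P_e) / (1 - P_e)
kappa = (0.561538 - 0.520592) / (1 - 0.520592)
kappa = 0.0854

0.0854


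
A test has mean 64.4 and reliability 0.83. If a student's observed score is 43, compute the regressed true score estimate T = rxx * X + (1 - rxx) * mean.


T_est = rxx * X + (1 - rxx) * mean
T_est = 0.83 * 43 + 0.17 * 64.4
T_est = 35.69 + 10.948
T_est = 46.638

46.638


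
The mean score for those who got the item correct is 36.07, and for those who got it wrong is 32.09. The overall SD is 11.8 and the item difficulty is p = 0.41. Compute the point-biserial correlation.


q = 1 - p = 0.59
rpb = ((M1 - M0) / SD) * sqrt(p * q)
rpb = ((36.07 - 32.09) / 11.8) * sqrt(0.41 * 0.59)
rpb = 0.1659

0.1659


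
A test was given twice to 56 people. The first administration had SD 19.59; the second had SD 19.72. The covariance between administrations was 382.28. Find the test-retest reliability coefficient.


r = cov(X,Y) / (SD_X * SD_Y)
r = 382.28 / (19.59 * 19.72)
r = 382.28 / 386.3148
r = 0.9896

0.9896


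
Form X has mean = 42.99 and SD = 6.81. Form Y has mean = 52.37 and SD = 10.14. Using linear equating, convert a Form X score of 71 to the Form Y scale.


slope = SD_Y / SD_X = 10.14 / 6.81 ~ 1.489
intercept = mean_Y - slope * mean_X = 52.37 - (10.14 / 6.81) * 42.99 ~ -11.6415
Y = slope * X + intercept. To avoid rounding drift from the rounded slope/intercept, evaluate the equivalent form Y = mean_Y + SD_Y * (X - mean_X) / SD_X at full precision:
Y = 52.37 + 10.14 * (71 - 42.99) / 6.81
Y = 52.37 + 10.14 * 28.01 / 6.81
Y = 52.37 + 284.0214 / 6.81
Y = 52.37 + 41.7065
Y = 94.0765

94.0765


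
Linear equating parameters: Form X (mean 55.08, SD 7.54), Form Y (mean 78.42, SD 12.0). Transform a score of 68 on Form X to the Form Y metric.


slope = SD_Y / SD_X = 12.0 / 7.54 ~ 1.5915
intercept = mean_Y - slope * mean_X = 78.42 - (12.0 / 7.54) * 55.08 ~ -9.2405
Y = slope * X + intercept. To avoid rounding drift from the rounded slope/intercept, evaluate the equivalent form Y = mean_Y + SD_Y * (X - mean_X) / SD_X at full precision:
Y = 78.42 + 12.0 * (68 - 55.08) / 7.54
Y = 78.42 + 12.0 * 12.92 / 7.54
Y = 78.42 + 155.04 / 7.54
Y = 78.42 + 20.5623
Y = 98.9823

98.9823
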